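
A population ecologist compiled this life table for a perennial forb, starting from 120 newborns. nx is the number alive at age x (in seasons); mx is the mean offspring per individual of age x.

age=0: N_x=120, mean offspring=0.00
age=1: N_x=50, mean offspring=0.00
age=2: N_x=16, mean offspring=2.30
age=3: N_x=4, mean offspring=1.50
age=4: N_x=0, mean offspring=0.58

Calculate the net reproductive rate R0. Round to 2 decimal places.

lx = nx/n0 = nx/120: 1, 0.41667…, 0.13333…, 0.03333…, 0
lx·mx by age: 0, 0, 0.306667…, 0.05…, 0
R0 = Σ lx·mx = 0.356667… → 0.36

0.36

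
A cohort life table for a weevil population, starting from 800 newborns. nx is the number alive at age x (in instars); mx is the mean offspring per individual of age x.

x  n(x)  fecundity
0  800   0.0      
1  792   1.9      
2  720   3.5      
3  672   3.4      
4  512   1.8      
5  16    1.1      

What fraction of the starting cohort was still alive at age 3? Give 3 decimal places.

0.840

l_3 = n_3/n_0 = 672/800 = 0.84 → 0.840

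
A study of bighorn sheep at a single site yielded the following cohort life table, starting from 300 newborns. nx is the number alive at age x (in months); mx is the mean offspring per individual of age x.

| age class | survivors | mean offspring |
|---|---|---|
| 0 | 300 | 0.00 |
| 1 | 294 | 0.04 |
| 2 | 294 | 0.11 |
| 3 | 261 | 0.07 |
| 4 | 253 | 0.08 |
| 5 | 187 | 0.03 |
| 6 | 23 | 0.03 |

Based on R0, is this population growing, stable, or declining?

declining

lx = nx/n0 = nx/300: 1, 0.98, 0.98, 0.87, 0.84333…, 0.62333…, 0.07667…
R0 = Σ lx·mx = 0 + 0.0392 + 0.1078 + 0.0609 + 0.067467… + 0.0187… + 0.0023… = 0.296367…
R0 < 1, so the population is declining.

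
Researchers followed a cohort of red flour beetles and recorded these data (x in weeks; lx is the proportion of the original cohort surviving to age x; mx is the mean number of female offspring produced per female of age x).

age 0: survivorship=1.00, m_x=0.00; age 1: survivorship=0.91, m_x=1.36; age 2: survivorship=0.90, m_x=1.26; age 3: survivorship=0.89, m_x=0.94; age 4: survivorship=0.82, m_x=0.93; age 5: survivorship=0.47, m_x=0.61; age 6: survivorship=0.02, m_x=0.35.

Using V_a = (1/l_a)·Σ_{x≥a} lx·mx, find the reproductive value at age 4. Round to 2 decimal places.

1.29

lx·mx for x ≥ 4: 0.7626, 0.2867, 0.007 → sum = 1.0563
V_4 = 1.0563 / l_4 = 1.0563 / 0.82 = 1.288171… → 1.29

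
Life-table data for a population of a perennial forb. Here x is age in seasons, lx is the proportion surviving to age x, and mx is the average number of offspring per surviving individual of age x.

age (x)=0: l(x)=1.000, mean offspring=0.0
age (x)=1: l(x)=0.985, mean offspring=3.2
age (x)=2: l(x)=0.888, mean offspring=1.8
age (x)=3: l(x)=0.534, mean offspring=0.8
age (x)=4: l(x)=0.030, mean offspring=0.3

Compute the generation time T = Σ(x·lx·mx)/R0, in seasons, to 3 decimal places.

lx·mx: 0, 3.152, 1.5984, 0.4272, 0.009 → R0 = 5.1866
x·lx·mx: 0, 3.152, 3.1968, 1.2816, 0.036 → Σ = 7.6664
T = 7.6664 / 5.1866 = 1.478117… → 1.478

1.478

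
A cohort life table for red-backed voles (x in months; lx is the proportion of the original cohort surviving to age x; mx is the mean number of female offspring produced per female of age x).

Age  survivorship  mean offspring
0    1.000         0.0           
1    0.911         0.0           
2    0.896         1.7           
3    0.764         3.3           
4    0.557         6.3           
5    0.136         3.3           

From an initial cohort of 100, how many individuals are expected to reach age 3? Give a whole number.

76

Expected survivors = N0 · l_3 = 100 × 0.764 = 76.4 → 76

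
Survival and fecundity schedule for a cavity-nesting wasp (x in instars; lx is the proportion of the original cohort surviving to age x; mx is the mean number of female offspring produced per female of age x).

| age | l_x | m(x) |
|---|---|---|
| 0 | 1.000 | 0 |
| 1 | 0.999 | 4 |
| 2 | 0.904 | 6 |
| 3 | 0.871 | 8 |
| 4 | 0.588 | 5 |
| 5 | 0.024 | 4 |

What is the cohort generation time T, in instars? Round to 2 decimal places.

2.47

lx·mx: 0, 3.996, 5.424, 6.968, 2.94, 0.096 → R0 = 19.424
x·lx·mx: 0, 3.996, 10.848, 20.904, 11.76, 0.48 → Σ = 47.988
T = 47.988 / 19.424 = 2.470552… → 2.47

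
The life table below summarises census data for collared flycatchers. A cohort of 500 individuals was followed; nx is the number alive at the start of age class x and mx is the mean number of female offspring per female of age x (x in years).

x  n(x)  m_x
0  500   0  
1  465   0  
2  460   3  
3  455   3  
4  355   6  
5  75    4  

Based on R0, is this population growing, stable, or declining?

growing

lx = nx/n0 = nx/500: 1, 0.93, 0.92, 0.91, 0.71, 0.15
R0 = Σ lx·mx = 0 + 0 + 2.76 + 2.73 + 4.26 + 0.6 = 10.35
R0 > 1, so the population is growing.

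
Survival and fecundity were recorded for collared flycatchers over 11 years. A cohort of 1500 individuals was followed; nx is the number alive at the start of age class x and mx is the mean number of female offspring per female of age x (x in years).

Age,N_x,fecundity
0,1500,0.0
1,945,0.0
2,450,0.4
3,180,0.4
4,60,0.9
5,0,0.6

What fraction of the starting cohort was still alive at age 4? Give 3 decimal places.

0.040

l_4 = n_4/n_0 = 60/1500 = 0.04 → 0.040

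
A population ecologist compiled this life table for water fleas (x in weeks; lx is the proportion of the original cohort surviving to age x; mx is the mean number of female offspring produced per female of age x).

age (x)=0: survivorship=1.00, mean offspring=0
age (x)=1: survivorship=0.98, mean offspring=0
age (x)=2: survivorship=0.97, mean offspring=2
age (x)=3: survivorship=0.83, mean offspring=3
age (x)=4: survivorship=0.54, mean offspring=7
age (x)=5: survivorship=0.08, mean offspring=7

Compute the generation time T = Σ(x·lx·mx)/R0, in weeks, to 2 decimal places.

lx·mx: 0, 0, 1.94, 2.49, 3.78, 0.56 → R0 = 8.77
x·lx·mx: 0, 0, 3.88, 7.47, 15.12, 2.8 → Σ = 29.27
T = 29.27 / 8.77 = 3.337514… → 3.34

3.34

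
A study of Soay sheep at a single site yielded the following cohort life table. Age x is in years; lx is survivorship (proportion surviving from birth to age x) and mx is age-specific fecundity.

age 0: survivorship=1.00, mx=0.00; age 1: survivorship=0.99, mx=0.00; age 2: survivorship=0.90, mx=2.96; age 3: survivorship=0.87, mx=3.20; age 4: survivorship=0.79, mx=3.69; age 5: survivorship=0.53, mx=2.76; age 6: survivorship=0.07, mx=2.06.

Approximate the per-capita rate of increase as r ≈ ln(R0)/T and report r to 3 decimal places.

0.684

R0 = Σ lx·mx = 0 + 0 + 2.664 + 2.784 + 2.9151 + 1.4628 + 0.1442 = 9.9701
Σ x·lx·mx = 33.5196; T = 33.5196/9.9701 = 3.36201…
r ≈ ln(R0)/T = ln(9.9701)/3.36201… = 0.68399… → 0.684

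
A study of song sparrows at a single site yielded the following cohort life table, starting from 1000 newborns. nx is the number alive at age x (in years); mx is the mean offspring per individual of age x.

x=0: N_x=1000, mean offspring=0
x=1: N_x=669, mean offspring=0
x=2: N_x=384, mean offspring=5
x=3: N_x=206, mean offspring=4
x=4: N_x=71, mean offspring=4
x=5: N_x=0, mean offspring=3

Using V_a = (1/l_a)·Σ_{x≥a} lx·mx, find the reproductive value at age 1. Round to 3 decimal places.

lx = nx/n0 = nx/1000: 1, 0.669, 0.384, 0.206, 0.071, 0
lx·mx for x ≥ 1: 0, 1.92, 0.824, 0.284, 0 → sum = 3.028
V_1 = 3.028 / l_1 = 3.028 / 0.669 = 4.526158… → 4.526

4.526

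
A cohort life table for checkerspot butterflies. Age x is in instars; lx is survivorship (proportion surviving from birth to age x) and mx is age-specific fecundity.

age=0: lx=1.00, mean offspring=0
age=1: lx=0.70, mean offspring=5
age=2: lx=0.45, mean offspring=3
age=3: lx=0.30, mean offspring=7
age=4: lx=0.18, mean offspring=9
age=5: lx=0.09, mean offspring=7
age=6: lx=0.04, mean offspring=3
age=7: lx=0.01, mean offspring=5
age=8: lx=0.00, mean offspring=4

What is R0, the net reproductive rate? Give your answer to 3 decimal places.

lx·mx by age: 0, 3.5, 1.35, 2.1, 1.62, 0.63, 0.12, 0.05, 0
R0 = Σ lx·mx = 9.37 → 9.370

9.370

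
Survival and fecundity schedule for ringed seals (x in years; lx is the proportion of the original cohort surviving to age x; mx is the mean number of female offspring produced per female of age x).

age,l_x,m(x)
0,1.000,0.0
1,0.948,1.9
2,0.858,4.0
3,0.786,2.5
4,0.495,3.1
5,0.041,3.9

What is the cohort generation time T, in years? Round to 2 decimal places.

2.42

lx·mx: 0, 1.8012, 3.432, 1.965, 1.5345, 0.1599 → R0 = 8.8926
x·lx·mx: 0, 1.8012, 6.864, 5.895, 6.138, 0.7995 → Σ = 21.4977
T = 21.4977 / 8.8926 = 2.417482… → 2.42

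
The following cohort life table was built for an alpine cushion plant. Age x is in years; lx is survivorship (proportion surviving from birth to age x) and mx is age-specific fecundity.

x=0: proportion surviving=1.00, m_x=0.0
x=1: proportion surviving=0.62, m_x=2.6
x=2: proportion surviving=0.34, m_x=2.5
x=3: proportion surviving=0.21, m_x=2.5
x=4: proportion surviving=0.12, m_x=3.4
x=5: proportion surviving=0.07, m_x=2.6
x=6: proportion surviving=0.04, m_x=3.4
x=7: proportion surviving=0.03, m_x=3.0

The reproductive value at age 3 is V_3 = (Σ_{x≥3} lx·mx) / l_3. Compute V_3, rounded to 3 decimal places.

lx·mx for x ≥ 3: 0.525, 0.408, 0.182, 0.136, 0.09 → sum = 1.341
V_3 = 1.341 / l_3 = 1.341 / 0.21 = 6.385714… → 6.386

6.386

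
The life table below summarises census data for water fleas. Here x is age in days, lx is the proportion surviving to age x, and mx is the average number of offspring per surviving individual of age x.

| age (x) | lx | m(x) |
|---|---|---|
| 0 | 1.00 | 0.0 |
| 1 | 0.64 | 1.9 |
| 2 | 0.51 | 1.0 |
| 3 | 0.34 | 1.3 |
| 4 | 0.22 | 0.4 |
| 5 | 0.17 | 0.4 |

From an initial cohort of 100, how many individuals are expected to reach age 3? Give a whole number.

34

Expected survivors = N0 · l_3 = 100 × 0.34 = 34 → 34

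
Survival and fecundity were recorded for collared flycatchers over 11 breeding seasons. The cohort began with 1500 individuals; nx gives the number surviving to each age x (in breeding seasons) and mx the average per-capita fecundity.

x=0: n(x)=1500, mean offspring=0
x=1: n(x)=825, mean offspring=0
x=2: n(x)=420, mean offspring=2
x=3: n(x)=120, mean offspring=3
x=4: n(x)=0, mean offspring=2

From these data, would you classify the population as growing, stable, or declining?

lx = nx/n0 = nx/1500: 1, 0.55, 0.28, 0.08, 0
R0 = Σ lx·mx = 0 + 0 + 0.56 + 0.24 + 0 = 0.8
R0 < 1, so the population is declining.

declining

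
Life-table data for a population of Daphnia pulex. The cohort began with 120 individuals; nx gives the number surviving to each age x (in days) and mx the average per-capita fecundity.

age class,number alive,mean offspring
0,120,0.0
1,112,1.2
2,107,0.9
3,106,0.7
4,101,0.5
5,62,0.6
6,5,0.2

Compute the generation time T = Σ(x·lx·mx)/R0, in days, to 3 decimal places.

lx = nx/n0 = nx/120: 1, 0.93333…, 0.89167…, 0.88333…, 0.84167…, 0.51667…, 0.04167…
lx·mx: 0, 1.12…, 0.8025…, 0.618333…, 0.420833…, 0.31…, 0.008333… → R0 = 3.28…
x·lx·mx: 0, 1.12…, 1.605…, 1.855…, 1.683333…, 1.55…, 0.05… → Σ = 7.863333…
T = 7.863333… / 3.28… = 2.397358… → 2.397

2.397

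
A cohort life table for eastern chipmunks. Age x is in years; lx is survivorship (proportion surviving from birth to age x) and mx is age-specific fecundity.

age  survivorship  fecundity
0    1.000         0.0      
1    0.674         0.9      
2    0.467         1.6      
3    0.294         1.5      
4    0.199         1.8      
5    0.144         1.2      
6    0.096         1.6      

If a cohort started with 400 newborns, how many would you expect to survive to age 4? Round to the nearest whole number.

80

Expected survivors = N0 · l_4 = 400 × 0.199 = 79.6 → 80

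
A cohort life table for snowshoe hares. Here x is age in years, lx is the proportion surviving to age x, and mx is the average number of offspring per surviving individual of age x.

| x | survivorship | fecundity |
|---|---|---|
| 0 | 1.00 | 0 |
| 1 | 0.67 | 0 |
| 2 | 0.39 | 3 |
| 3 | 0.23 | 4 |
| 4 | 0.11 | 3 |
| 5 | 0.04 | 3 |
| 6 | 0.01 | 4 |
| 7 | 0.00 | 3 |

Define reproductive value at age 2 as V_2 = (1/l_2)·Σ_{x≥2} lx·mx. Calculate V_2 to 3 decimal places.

lx·mx for x ≥ 2: 1.17, 0.92, 0.33, 0.12, 0.04, 0 → sum = 2.58
V_2 = 2.58 / l_2 = 2.58 / 0.39 = 6.615385… → 6.615

6.615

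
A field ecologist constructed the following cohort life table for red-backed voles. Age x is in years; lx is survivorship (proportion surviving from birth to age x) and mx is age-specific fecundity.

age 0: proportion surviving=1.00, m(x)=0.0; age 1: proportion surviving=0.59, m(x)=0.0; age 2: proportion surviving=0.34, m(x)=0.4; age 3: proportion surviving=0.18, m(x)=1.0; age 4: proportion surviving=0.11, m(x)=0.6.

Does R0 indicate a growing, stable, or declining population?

declining

R0 = Σ lx·mx = 0 + 0 + 0.136 + 0.18 + 0.066 = 0.382
R0 < 1, so the population is declining.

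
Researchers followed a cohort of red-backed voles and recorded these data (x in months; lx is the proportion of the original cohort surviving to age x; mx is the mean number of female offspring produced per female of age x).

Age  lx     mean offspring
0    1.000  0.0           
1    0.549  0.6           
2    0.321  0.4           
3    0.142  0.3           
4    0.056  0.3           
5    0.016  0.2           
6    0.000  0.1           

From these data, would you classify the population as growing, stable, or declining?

R0 = Σ lx·mx = 0 + 0.3294 + 0.1284 + 0.0426 + 0.0168 + 0.0032 + 0 = 0.5204
R0 < 1, so the population is declining.

declining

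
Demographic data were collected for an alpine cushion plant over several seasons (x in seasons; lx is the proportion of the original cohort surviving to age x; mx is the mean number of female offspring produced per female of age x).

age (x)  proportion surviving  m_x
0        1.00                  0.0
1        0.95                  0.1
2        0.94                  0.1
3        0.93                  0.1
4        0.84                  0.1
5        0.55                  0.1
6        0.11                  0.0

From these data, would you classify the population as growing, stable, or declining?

declining

R0 = Σ lx·mx = 0 + 0.095 + 0.094 + 0.093 + 0.084 + 0.055 + 0 = 0.421
R0 < 1, so the population is declining.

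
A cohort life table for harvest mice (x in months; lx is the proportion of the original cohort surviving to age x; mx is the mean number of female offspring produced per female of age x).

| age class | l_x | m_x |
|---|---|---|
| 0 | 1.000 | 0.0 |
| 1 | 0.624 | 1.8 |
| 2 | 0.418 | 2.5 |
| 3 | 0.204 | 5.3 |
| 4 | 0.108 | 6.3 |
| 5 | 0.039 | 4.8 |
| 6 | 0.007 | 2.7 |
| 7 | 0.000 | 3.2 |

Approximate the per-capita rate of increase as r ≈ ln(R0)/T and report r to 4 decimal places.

0.5741

R0 = Σ lx·mx = 0 + 1.1232 + 1.045 + 1.0812 + 0.6804 + 0.1872 + 0.0189 + 0 = 4.1359
Σ x·lx·mx = 10.2278; T = 10.2278/4.1359 = 2.47293…
r ≈ ln(R0)/T = ln(4.1359)/2.47293… = 0.574098… → 0.5741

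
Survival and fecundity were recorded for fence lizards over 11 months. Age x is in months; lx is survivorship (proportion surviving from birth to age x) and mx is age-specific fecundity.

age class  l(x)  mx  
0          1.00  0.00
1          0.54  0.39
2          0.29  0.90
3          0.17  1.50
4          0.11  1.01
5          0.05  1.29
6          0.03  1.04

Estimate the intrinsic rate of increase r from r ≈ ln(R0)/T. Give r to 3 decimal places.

-0.026

R0 = Σ lx·mx = 0 + 0.2106 + 0.261 + 0.255 + 0.1111 + 0.0645 + 0.0312 = 0.9334
Σ x·lx·mx = 2.4517; T = 2.4517/0.9334 = 2.62663…
r ≈ ln(R0)/T = ln(0.9334)/2.62663… = -0.02624… → -0.026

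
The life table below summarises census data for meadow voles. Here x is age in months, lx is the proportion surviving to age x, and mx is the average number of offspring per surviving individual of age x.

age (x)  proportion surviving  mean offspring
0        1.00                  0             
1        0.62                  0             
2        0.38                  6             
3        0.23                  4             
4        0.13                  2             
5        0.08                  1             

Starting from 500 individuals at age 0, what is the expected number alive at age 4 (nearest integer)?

Expected survivors = N0 · l_4 = 500 × 0.13 = 65 → 65

65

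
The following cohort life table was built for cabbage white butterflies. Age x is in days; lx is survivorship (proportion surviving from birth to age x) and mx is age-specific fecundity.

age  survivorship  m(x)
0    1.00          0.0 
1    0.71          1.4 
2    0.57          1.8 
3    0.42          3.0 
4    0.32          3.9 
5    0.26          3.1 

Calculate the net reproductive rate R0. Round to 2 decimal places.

lx·mx by age: 0, 0.994, 1.026, 1.26, 1.248, 0.806
R0 = Σ lx·mx = 5.334 → 5.33

5.33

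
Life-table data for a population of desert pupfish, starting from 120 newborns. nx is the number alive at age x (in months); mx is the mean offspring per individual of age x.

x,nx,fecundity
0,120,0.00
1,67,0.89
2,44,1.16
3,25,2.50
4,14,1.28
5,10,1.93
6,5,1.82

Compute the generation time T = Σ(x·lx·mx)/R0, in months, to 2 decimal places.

lx = nx/n0 = nx/120: 1, 0.55833…, 0.36667…, 0.20833…, 0.11667…, 0.08333…, 0.04167…
lx·mx: 0, 0.496917…, 0.425333…, 0.520833…, 0.149333…, 0.160833…, 0.075833… → R0 = 1.829083…
x·lx·mx: 0, 0.496917…, 0.850667…, 1.5625…, 0.597333…, 0.804167…, 0.455… → Σ = 4.766583…
T = 4.766583… / 1.829083… = 2.605996… → 2.61

2.61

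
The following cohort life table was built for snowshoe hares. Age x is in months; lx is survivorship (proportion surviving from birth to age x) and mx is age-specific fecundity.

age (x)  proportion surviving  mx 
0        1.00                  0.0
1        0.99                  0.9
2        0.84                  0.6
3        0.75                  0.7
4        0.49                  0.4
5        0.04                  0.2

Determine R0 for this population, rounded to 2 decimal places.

2.12

lx·mx by age: 0, 0.891, 0.504, 0.525, 0.196, 0.008
R0 = Σ lx·mx = 2.124 → 2.12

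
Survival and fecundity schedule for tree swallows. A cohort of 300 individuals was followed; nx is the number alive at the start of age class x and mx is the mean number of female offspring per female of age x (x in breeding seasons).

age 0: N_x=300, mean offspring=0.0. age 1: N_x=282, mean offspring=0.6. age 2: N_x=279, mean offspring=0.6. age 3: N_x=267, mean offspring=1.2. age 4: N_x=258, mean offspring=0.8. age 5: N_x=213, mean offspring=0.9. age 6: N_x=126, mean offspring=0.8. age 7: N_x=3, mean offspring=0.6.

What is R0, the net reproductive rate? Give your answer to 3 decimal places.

lx = nx/n0 = nx/300: 1, 0.94, 0.93, 0.89, 0.86, 0.71, 0.42, 0.01
lx·mx by age: 0, 0.564, 0.558, 1.068, 0.688, 0.639, 0.336, 0.006
R0 = Σ lx·mx = 3.859 → 3.859

3.859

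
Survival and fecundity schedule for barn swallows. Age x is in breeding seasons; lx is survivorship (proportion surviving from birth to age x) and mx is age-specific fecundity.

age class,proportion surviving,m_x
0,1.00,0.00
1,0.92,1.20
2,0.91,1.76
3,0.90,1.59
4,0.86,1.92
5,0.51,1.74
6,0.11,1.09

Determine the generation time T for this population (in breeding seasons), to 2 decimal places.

lx·mx: 0, 1.104, 1.6016, 1.431, 1.6512, 0.8874, 0.1199 → R0 = 6.7951
x·lx·mx: 0, 1.104, 3.2032, 4.293, 6.6048, 4.437, 0.7194 → Σ = 20.3614
T = 20.3614 / 6.7951 = 2.996483… → 3.00

3.00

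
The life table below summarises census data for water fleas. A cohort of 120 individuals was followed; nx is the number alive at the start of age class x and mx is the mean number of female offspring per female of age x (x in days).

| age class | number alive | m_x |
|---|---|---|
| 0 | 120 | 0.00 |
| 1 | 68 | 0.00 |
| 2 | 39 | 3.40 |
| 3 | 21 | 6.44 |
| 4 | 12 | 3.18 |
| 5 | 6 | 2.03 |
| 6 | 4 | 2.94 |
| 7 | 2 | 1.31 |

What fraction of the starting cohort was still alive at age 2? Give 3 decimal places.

0.325

l_2 = n_2/n_0 = 39/120 = 0.325 → 0.325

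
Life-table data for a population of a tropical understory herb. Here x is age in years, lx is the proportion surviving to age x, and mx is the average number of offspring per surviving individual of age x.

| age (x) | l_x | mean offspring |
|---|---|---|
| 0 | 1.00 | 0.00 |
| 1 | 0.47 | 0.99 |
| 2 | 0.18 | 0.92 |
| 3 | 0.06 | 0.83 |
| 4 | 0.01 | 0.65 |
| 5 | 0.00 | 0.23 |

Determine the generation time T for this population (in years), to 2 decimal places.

lx·mx: 0, 0.4653, 0.1656, 0.0498, 0.0065, 0 → R0 = 0.6872
x·lx·mx: 0, 0.4653, 0.3312, 0.1494, 0.026, 0 → Σ = 0.9719
T = 0.9719 / 0.6872 = 1.41429… → 1.41

1.41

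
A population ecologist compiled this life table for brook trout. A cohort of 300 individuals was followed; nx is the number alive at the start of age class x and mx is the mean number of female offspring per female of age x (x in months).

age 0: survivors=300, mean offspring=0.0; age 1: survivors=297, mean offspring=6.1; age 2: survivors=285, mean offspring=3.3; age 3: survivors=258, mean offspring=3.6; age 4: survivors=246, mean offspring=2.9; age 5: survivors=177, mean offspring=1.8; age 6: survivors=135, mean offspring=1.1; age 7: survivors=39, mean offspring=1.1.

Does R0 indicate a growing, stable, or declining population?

growing

lx = nx/n0 = nx/300: 1, 0.99, 0.95, 0.86, 0.82, 0.59, 0.45, 0.13
R0 = Σ lx·mx = 0 + 6.039 + 3.135 + 3.096 + 2.378 + 1.062 + 0.495 + 0.143 = 16.348
R0 > 1, so the population is growing.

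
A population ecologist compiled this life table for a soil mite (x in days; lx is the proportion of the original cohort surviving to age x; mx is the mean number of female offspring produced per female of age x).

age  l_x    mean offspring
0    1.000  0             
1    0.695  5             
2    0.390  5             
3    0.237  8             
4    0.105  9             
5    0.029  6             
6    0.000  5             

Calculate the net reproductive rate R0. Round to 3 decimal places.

8.440

lx·mx by age: 0, 3.475, 1.95, 1.896, 0.945, 0.174, 0
R0 = Σ lx·mx = 8.44 → 8.440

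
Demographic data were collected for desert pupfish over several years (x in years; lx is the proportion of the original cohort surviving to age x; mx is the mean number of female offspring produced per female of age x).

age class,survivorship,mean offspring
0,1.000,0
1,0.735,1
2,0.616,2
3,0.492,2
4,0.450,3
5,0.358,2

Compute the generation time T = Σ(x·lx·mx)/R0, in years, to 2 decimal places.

lx·mx: 0, 0.735, 1.232, 0.984, 1.35, 0.716 → R0 = 5.017
x·lx·mx: 0, 0.735, 2.464, 2.952, 5.4, 3.58 → Σ = 15.131
T = 15.131 / 5.017 = 3.015946… → 3.02

3.02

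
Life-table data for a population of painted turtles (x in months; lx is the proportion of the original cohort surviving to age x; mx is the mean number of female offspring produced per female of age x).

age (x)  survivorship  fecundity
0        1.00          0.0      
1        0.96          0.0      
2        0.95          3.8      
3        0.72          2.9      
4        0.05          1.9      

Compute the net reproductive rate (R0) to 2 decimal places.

5.79

lx·mx by age: 0, 0, 3.61, 2.088, 0.095
R0 = Σ lx·mx = 5.793 → 5.79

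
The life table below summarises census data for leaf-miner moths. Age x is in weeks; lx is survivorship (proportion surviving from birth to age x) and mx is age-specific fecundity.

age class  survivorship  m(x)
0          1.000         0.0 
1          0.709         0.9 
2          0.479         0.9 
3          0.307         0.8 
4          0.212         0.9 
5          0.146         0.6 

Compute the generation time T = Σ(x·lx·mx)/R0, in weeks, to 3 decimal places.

2.158

lx·mx: 0, 0.6381, 0.4311, 0.2456, 0.1908, 0.0876 → R0 = 1.5932
x·lx·mx: 0, 0.6381, 0.8622, 0.7368, 0.7632, 0.438 → Σ = 3.4383
T = 3.4383 / 1.5932 = 2.158109… → 2.158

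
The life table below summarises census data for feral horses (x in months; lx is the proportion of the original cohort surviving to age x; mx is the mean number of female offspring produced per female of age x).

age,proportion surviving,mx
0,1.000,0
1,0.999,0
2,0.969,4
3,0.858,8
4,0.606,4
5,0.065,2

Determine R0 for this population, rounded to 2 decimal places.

13.29

lx·mx by age: 0, 0, 3.876, 6.864, 2.424, 0.13
R0 = Σ lx·mx = 13.294 → 13.29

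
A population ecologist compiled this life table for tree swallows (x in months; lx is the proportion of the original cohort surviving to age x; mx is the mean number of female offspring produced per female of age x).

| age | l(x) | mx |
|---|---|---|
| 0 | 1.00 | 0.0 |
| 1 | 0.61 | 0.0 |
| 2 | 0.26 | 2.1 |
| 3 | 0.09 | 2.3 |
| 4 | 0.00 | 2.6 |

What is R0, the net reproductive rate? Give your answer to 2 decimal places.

lx·mx by age: 0, 0, 0.546, 0.207, 0
R0 = Σ lx·mx = 0.753 → 0.75

0.75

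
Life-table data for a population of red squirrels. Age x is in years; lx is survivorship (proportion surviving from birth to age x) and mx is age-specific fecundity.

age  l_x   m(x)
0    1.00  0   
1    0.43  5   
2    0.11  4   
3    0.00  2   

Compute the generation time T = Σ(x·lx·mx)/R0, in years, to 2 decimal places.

1.17

lx·mx: 0, 2.15, 0.44, 0 → R0 = 2.59
x·lx·mx: 0, 2.15, 0.88, 0 → Σ = 3.03
T = 3.03 / 2.59 = 1.169884… → 1.17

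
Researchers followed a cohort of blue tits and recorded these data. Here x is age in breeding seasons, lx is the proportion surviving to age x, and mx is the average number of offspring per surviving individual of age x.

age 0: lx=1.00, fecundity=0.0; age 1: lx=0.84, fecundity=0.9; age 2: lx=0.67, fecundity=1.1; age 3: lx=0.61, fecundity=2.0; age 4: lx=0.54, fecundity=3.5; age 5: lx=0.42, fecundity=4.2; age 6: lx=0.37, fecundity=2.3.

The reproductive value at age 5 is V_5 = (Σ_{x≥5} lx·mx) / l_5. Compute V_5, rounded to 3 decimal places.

lx·mx for x ≥ 5: 1.764, 0.851 → sum = 2.615
V_5 = 2.615 / l_5 = 2.615 / 0.42 = 6.22619… → 6.226

6.226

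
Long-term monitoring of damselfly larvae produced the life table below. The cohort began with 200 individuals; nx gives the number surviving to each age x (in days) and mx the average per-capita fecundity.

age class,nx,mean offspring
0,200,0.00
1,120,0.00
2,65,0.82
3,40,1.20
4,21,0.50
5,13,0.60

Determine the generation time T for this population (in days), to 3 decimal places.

2.773

lx = nx/n0 = nx/200: 1, 0.6, 0.325, 0.2, 0.105, 0.065
lx·mx: 0, 0, 0.2665, 0.24, 0.0525, 0.039 → R0 = 0.598
x·lx·mx: 0, 0, 0.533, 0.72, 0.21, 0.195 → Σ = 1.658
T = 1.658 / 0.598 = 2.772575… → 2.773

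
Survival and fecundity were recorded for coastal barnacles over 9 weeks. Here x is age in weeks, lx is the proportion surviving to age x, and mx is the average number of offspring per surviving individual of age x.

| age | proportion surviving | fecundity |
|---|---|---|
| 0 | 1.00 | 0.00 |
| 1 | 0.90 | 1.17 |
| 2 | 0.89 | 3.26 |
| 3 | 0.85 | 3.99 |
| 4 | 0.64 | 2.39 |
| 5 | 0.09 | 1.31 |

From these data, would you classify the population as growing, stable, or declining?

growing

R0 = Σ lx·mx = 0 + 1.053 + 2.9014 + 3.3915 + 1.5296 + 0.1179 = 8.9934
R0 > 1, so the population is growing.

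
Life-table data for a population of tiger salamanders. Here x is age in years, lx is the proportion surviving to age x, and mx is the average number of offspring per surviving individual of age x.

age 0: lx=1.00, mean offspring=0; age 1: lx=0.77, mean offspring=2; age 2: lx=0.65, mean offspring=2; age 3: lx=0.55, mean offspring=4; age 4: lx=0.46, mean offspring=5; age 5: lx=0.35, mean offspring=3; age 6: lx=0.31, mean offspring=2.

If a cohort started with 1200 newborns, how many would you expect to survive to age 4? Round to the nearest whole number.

552

Expected survivors = N0 · l_4 = 1200 × 0.46 = 552 → 552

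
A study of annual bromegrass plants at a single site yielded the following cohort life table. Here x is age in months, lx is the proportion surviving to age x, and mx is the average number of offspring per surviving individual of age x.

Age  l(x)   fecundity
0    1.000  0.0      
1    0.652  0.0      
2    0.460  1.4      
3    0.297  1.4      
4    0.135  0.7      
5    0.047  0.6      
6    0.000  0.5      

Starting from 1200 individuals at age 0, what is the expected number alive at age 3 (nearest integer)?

356

Expected survivors = N0 · l_3 = 1200 × 0.297 = 356.4 → 356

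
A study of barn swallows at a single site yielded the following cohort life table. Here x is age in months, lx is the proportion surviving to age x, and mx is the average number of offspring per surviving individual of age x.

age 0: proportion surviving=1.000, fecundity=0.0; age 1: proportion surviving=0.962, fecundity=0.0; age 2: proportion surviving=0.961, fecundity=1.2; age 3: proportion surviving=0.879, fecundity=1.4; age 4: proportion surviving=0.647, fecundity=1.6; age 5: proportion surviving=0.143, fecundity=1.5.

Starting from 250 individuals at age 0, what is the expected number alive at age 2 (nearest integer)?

Expected survivors = N0 · l_2 = 250 × 0.961 = 240.25 → 240

240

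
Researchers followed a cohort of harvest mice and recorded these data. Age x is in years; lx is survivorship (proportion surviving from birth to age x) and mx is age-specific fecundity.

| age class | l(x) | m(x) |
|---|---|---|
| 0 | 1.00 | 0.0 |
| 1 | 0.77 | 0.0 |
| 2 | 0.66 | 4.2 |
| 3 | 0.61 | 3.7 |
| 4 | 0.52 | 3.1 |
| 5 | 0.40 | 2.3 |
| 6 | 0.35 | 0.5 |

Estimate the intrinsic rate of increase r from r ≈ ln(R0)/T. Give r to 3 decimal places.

R0 = Σ lx·mx = 0 + 0 + 2.772 + 2.257 + 1.612 + 0.92 + 0.175 = 7.736
Σ x·lx·mx = 24.413; T = 24.413/7.736 = 3.15577…
r ≈ ln(R0)/T = ln(7.736)/3.15577… = 0.6483… → 0.648

0.648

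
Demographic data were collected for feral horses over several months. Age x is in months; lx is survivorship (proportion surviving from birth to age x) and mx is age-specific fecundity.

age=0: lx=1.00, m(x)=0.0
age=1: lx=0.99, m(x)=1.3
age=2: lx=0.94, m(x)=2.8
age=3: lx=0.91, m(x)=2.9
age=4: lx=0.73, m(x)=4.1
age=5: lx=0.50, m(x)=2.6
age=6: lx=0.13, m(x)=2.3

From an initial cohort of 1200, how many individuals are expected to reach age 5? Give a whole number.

600

Expected survivors = N0 · l_5 = 1200 × 0.50 = 600 → 600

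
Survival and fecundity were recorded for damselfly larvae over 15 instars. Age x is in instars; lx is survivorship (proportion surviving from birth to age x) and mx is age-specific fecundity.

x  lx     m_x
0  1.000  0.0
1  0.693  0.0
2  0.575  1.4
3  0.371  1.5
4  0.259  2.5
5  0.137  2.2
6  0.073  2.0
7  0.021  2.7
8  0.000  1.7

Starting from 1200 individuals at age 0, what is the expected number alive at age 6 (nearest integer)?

Expected survivors = N0 · l_6 = 1200 × 0.073 = 87.6 → 88

88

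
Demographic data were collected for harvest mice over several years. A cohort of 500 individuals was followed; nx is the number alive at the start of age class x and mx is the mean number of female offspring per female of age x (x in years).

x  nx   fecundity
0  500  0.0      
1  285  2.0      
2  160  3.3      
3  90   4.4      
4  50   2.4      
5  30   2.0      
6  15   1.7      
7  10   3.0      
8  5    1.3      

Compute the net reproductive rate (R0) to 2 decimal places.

lx = nx/n0 = nx/500: 1, 0.57, 0.32, 0.18, 0.1, 0.06, 0.03, 0.02, 0.01
lx·mx by age: 0, 1.14, 1.056, 0.792, 0.24, 0.12, 0.051, 0.06, 0.013
R0 = Σ lx·mx = 3.472 → 3.47

3.47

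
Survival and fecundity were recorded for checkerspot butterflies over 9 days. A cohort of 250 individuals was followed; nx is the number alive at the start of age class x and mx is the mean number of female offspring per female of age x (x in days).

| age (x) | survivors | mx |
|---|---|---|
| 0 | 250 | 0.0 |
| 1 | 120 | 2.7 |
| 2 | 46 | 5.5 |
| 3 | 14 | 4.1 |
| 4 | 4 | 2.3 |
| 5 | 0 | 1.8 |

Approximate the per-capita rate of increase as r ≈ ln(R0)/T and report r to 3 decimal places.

lx = nx/n0 = nx/250: 1, 0.48, 0.184, 0.056, 0.016, 0
R0 = Σ lx·mx = 0 + 1.296 + 1.012 + 0.2296 + 0.0368 + 0 = 2.5744
Σ x·lx·mx = 4.156; T = 4.156/2.5744 = 1.61436…
r ≈ ln(R0)/T = ln(2.5744)/1.61436… = 0.58575… → 0.586

0.586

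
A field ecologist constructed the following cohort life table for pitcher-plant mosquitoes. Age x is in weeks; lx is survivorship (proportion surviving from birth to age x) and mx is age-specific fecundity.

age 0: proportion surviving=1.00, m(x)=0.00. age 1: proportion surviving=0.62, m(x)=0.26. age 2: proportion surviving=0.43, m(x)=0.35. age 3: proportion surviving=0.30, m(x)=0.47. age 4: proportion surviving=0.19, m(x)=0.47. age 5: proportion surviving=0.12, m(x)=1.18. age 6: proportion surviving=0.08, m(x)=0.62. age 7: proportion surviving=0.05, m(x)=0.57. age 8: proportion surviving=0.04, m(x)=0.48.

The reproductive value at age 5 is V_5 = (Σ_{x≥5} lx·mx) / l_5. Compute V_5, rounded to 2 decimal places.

lx·mx for x ≥ 5: 0.1416, 0.0496, 0.0285, 0.0192 → sum = 0.2389
V_5 = 0.2389 / l_5 = 0.2389 / 0.12 = 1.990833… → 1.99

1.99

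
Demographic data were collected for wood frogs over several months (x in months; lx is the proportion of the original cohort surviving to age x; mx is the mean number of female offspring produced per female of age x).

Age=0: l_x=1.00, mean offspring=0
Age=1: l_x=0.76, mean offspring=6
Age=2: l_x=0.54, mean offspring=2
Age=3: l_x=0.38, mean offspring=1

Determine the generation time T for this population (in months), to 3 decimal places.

lx·mx: 0, 4.56, 1.08, 0.38 → R0 = 6.02
x·lx·mx: 0, 4.56, 2.16, 1.14 → Σ = 7.86
T = 7.86 / 6.02 = 1.305648… → 1.306

1.306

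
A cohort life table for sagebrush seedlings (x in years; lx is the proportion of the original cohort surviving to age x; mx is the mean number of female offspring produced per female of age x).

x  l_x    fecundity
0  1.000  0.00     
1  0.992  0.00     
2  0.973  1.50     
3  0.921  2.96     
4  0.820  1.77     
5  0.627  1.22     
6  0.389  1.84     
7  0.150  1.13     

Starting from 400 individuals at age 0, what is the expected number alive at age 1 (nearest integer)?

397

Expected survivors = N0 · l_1 = 400 × 0.992 = 396.8 → 397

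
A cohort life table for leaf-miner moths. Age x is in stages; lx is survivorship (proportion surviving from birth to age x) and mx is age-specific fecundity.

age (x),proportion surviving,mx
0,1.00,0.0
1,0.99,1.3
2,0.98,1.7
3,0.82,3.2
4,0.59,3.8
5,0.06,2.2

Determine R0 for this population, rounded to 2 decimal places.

7.95

lx·mx by age: 0, 1.287, 1.666, 2.624, 2.242, 0.132
R0 = Σ lx·mx = 7.951 → 7.95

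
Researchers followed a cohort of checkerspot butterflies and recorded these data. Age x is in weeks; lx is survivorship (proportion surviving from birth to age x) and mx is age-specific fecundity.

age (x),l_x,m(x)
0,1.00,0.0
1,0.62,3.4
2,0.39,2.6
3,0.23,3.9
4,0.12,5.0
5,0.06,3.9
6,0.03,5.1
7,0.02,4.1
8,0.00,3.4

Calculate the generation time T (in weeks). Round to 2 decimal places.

2.34

lx·mx: 0, 2.108, 1.014, 0.897, 0.6, 0.234, 0.153, 0.082, 0 → R0 = 5.088
x·lx·mx: 0, 2.108, 2.028, 2.691, 2.4, 1.17, 0.918, 0.574, 0 → Σ = 11.889
T = 11.889 / 5.088 = 2.336675… → 2.34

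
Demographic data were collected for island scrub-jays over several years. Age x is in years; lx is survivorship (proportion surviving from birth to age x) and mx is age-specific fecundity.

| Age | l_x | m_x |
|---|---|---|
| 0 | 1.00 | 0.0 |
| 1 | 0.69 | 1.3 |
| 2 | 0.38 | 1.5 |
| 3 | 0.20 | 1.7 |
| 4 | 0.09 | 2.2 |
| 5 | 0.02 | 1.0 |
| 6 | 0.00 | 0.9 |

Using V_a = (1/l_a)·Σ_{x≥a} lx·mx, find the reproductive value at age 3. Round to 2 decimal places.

2.79

lx·mx for x ≥ 3: 0.34, 0.198, 0.02, 0 → sum = 0.558
V_3 = 0.558 / l_3 = 0.558 / 0.2 = 2.79 → 2.79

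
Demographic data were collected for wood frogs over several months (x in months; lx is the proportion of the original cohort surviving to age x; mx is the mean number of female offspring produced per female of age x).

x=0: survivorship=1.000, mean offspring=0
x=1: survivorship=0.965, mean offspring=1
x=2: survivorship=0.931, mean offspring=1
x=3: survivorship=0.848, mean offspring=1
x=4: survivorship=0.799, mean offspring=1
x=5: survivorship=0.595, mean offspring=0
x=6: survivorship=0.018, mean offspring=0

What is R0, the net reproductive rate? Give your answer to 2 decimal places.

3.54

lx·mx by age: 0, 0.965, 0.931, 0.848, 0.799, 0, 0
R0 = Σ lx·mx = 3.543 → 3.54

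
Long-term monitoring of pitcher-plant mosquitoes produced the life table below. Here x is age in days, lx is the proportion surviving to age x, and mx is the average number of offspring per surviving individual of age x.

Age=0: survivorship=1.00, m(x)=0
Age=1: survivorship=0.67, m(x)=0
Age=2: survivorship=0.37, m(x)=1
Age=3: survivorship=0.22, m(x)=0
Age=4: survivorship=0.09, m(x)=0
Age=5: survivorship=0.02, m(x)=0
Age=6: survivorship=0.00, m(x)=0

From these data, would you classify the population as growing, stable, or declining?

R0 = Σ lx·mx = 0 + 0 + 0.37 + 0 + 0 + 0 + 0 = 0.37
R0 < 1, so the population is declining.

declining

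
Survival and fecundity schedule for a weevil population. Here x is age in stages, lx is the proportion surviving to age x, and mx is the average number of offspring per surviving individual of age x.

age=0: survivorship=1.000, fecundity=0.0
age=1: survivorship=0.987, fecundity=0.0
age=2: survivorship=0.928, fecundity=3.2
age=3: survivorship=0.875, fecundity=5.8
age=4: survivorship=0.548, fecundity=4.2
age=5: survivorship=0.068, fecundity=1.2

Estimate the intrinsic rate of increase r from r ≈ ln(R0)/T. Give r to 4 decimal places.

0.7943

R0 = Σ lx·mx = 0 + 0 + 2.9696 + 5.075 + 2.3016 + 0.0816 = 10.4278
Σ x·lx·mx = 30.7786; T = 30.7786/10.4278 = 2.95159…
r ≈ ln(R0)/T = ln(10.4278)/2.95159… = 0.794309… → 0.7943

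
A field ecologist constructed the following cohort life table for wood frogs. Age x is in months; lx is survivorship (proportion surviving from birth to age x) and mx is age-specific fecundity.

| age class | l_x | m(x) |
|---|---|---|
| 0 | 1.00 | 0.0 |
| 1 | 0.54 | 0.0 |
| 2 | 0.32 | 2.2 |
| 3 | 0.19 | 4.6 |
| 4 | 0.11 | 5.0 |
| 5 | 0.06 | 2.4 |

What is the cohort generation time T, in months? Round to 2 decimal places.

lx·mx: 0, 0, 0.704, 0.874, 0.55, 0.144 → R0 = 2.272
x·lx·mx: 0, 0, 1.408, 2.622, 2.2, 0.72 → Σ = 6.95
T = 6.95 / 2.272 = 3.058979… → 3.06

3.06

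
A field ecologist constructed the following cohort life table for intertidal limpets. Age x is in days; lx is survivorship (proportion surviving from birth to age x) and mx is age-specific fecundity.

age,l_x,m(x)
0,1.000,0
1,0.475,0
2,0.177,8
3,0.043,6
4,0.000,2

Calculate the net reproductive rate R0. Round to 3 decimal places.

lx·mx by age: 0, 0, 1.416, 0.258, 0
R0 = Σ lx·mx = 1.674 → 1.674

1.674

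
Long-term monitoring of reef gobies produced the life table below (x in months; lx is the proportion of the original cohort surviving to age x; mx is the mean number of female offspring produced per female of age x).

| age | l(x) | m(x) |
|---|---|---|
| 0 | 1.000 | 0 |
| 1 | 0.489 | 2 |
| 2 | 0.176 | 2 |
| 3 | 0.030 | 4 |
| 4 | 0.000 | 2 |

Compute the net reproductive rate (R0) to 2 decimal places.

lx·mx by age: 0, 0.978, 0.352, 0.12, 0
R0 = Σ lx·mx = 1.45 → 1.45

1.45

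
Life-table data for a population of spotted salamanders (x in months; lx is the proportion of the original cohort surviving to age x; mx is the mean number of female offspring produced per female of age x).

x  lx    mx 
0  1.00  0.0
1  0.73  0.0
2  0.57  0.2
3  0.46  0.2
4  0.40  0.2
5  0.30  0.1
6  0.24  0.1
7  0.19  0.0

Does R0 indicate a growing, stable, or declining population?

R0 = Σ lx·mx = 0 + 0 + 0.114 + 0.092 + 0.08 + 0.03 + 0.024 + 0 = 0.34
R0 < 1, so the population is declining.

declining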